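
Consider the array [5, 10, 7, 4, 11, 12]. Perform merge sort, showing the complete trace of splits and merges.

Merge sort trace:

Split: [5, 10, 7, 4, 11, 12] -> [5, 10, 7] and [4, 11, 12]
  Split: [5, 10, 7] -> [5] and [10, 7]
    Split: [10, 7] -> [10] and [7]
    Merge: [10] + [7] -> [7, 10]
  Merge: [5] + [7, 10] -> [5, 7, 10]
  Split: [4, 11, 12] -> [4] and [11, 12]
    Split: [11, 12] -> [11] and [12]
    Merge: [11] + [12] -> [11, 12]
  Merge: [4] + [11, 12] -> [4, 11, 12]
Merge: [5, 7, 10] + [4, 11, 12] -> [4, 5, 7, 10, 11, 12]

Final sorted array: [4, 5, 7, 10, 11, 12]

The merge sort proceeds by recursively splitting the array and merging sorted halves.
After all merges, the sorted array is [4, 5, 7, 10, 11, 12].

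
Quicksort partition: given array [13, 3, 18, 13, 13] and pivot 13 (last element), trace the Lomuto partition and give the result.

Lomuto partition with pivot = 13:

Initial array: [13, 3, 18, 13, 13]

arr[0]=13 <= 13: swap with position 0, array becomes [13, 3, 18, 13, 13]
arr[1]=3 <= 13: swap with position 1, array becomes [13, 3, 18, 13, 13]
arr[2]=18 > 13: no swap
arr[3]=13 <= 13: swap with position 2, array becomes [13, 3, 13, 18, 13]

Place pivot at position 3: [13, 3, 13, 13, 18]
Pivot position: 3

After partitioning with pivot 13, the array becomes [13, 3, 13, 13, 18]. The pivot is placed at index 3. All elements to the left of the pivot are <= 13, and all elements to the right are > 13.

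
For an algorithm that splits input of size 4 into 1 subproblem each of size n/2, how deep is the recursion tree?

For divide and conquer with division factor 2:

Problem sizes at each level:
Level 0: 4
Level 1: 2
Level 2: 1

The root is level 0 and the size-1 base case is level 2 (the tree spans levels 0 through 2, i.e. 3 levels counting the root), so the depth is the number of divisions: log_2(4) = 2

The recursion tree depth is log_2(4) = 2. At each level, the problem size is divided by 2, so it takes 2 divisions to reduce to a base case of size 1. The algorithm makes 1 recursive call at each level.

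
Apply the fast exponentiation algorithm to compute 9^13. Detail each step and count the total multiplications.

Computing 9^13 by squaring (build up from 9^1; each line after the first costs one multiplication):

9^1 = 9
9^2 = (9^1)^2 = 9^2 = 81
9^3 = 9 * 9^2 = 9 * 81 = 729
9^6 = (9^3)^2 = 729^2 = 531441
9^12 = (9^6)^2 = 531441^2 = 282429536481
9^13 = 9 * 9^12 = 9 * 282429536481 = 2541865828329

Result: 2541865828329
Multiplications needed: 5 (5 lines after 9^1)

9^13 = 2541865828329. Using exponentiation by squaring, this requires 5 multiplications. The key idea: if the exponent is even, square the half-power; if odd, multiply by the base once.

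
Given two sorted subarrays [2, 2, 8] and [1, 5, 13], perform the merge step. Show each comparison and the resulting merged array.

Merging process:

Compare 2 vs 1: take 1 from right. Merged: [1]
Compare 2 vs 5: take 2 from left. Merged: [1, 2]
Compare 2 vs 5: take 2 from left. Merged: [1, 2, 2]
Compare 8 vs 5: take 5 from right. Merged: [1, 2, 2, 5]
Compare 8 vs 13: take 8 from left. Merged: [1, 2, 2, 5, 8]
Append remaining from right: [13]. Merged: [1, 2, 2, 5, 8, 13]

Final merged array: [1, 2, 2, 5, 8, 13]
Total comparisons: 5

The merged array is [1, 2, 2, 5, 8, 13], requiring 5 comparisons. The merge step runs in O(n) time where n is the total number of elements.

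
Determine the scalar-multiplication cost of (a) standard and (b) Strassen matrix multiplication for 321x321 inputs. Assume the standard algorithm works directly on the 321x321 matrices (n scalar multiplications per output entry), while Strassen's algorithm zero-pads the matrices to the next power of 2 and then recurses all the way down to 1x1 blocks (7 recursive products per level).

Matrix multiplication for 321x321 matrices:

Strassen's algorithm requires power-of-2 dimensions. Pad 321x321 to 512x512 (next power of 2).

Standard algorithm: 321^3 = 33076161 multiplications
Strassen's algorithm: 7^(log2(512)) = 7^9 = 40353607 multiplications
Difference: 33076161 - 40353607 = -7277446 (Strassen uses MORE here due to padding overhead — for small or just-over-power-of-2 n, padding can outweigh the per-level savings)

Standard: 33076161 multiplications (321^3). Strassen: 40353607 multiplications (7^9, after padding to 512x512). Strassen reduces 8 recursive multiplications to 7 at each level.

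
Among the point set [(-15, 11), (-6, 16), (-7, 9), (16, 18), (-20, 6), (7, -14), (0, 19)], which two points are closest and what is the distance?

Computing all pairwise distances among 7 points:

d((-15, 11), (-6, 16)) = 10.2956
d((-15, 11), (-7, 9)) = 8.2462
d((-15, 11), (16, 18)) = 31.7805
d((-15, 11), (-20, 6)) = 7.0711
d((-15, 11), (7, -14)) = 33.3017
d((-15, 11), (0, 19)) = 17.0
d((-6, 16), (-7, 9)) = 7.0711
d((-6, 16), (16, 18)) = 22.0907
d((-6, 16), (-20, 6)) = 17.2047
d((-6, 16), (7, -14)) = 32.6956
d((-6, 16), (0, 19)) = 6.7082 <-- minimum
d((-7, 9), (16, 18)) = 24.6982
d((-7, 9), (-20, 6)) = 13.3417
d((-7, 9), (7, -14)) = 26.9258
d((-7, 9), (0, 19)) = 12.2066
d((16, 18), (-20, 6)) = 37.9473
d((16, 18), (7, -14)) = 33.2415
d((16, 18), (0, 19)) = 16.0312
d((-20, 6), (7, -14)) = 33.6006
d((-20, 6), (0, 19)) = 23.8537
d((7, -14), (0, 19)) = 33.7343

Closest pair: (-6, 16) and (0, 19) with distance 6.7082

The closest pair is (-6, 16) and (0, 19) with Euclidean distance 6.7082. For 7 points, brute-force pairwise comparison is shown above. For large n, the divide-and-conquer algorithm (sort by x, recurse on halves, check the dividing strip) achieves O(n log n).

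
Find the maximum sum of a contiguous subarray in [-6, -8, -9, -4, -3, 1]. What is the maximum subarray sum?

Using Kadane's algorithm on [-6, -8, -9, -4, -3, 1]:

Scanning through the array:
Position 1 (value -8): max_ending_here = -8, max_so_far = -6
Position 2 (value -9): max_ending_here = -9, max_so_far = -6
Position 3 (value -4): max_ending_here = -4, max_so_far = -4
Position 4 (value -3): max_ending_here = -3, max_so_far = -3
Position 5 (value 1): max_ending_here = 1, max_so_far = 1

Maximum subarray: [1]
Maximum sum: 1

The maximum subarray is [1] with sum 1. This subarray runs from index 5 to index 5.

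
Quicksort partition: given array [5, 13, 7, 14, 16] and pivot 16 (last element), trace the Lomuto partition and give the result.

Lomuto partition with pivot = 16:

Initial array: [5, 13, 7, 14, 16]

arr[0]=5 <= 16: swap with position 0, array becomes [5, 13, 7, 14, 16]
arr[1]=13 <= 16: swap with position 1, array becomes [5, 13, 7, 14, 16]
arr[2]=7 <= 16: swap with position 2, array becomes [5, 13, 7, 14, 16]
arr[3]=14 <= 16: swap with position 3, array becomes [5, 13, 7, 14, 16]

Place pivot at position 4: [5, 13, 7, 14, 16]
Pivot position: 4

After partitioning with pivot 16, the array becomes [5, 13, 7, 14, 16]. The pivot is placed at index 4. All elements to the left of the pivot are <= 16, and all elements to the right are > 16.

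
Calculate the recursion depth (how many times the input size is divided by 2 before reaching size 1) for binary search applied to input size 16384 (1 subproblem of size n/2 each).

For divide and conquer with division factor 2:

Problem sizes at each level:
Level 0: 16384
Level 1: 8192
Level 2: 4096
Level 3: 2048
Level 4: 1024
Level 5: 512
Level 6: 256
Level 7: 128
Level 8: 64
Level 9: 32
Level 10: 16
Level 11: 8
Level 12: 4
Level 13: 2
Level 14: 1

The root is level 0 and the size-1 base case is level 14 (the tree spans levels 0 through 14, i.e. 15 levels counting the root), so the depth is the number of divisions: log_2(16384) = 14

The recursion tree depth is log_2(16384) = 14. At each level, the problem size is divided by 2, so it takes 14 divisions to reduce to a base case of size 1. The algorithm makes 1 recursive call at each level.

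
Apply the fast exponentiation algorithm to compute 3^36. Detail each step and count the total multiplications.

Computing 3^36 by squaring (build up from 3^1; each line after the first costs one multiplication):

3^1 = 3
3^2 = (3^1)^2 = 3^2 = 9
3^4 = (3^2)^2 = 9^2 = 81
3^8 = (3^4)^2 = 81^2 = 6561
3^9 = 3 * 3^8 = 3 * 6561 = 19683
3^18 = (3^9)^2 = 19683^2 = 387420489
3^36 = (3^18)^2 = 387420489^2 = 150094635296999121

Result: 150094635296999121
Multiplications needed: 6 (6 lines after 3^1)

3^36 = 150094635296999121. Using exponentiation by squaring, this requires 6 multiplications. The key idea: if the exponent is even, square the half-power; if odd, multiply by the base once.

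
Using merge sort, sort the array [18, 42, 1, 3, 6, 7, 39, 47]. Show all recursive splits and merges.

Merge sort trace:

Split: [18, 42, 1, 3, 6, 7, 39, 47] -> [18, 42, 1, 3] and [6, 7, 39, 47]
  Split: [18, 42, 1, 3] -> [18, 42] and [1, 3]
    Split: [18, 42] -> [18] and [42]
    Merge: [18] + [42] -> [18, 42]
    Split: [1, 3] -> [1] and [3]
    Merge: [1] + [3] -> [1, 3]
  Merge: [18, 42] + [1, 3] -> [1, 3, 18, 42]
  Split: [6, 7, 39, 47] -> [6, 7] and [39, 47]
    Split: [6, 7] -> [6] and [7]
    Merge: [6] + [7] -> [6, 7]
    Split: [39, 47] -> [39] and [47]
    Merge: [39] + [47] -> [39, 47]
  Merge: [6, 7] + [39, 47] -> [6, 7, 39, 47]
Merge: [1, 3, 18, 42] + [6, 7, 39, 47] -> [1, 3, 6, 7, 18, 39, 42, 47]

Final sorted array: [1, 3, 6, 7, 18, 39, 42, 47]

The merge sort proceeds by recursively splitting the array and merging sorted halves.
After all merges, the sorted array is [1, 3, 6, 7, 18, 39, 42, 47].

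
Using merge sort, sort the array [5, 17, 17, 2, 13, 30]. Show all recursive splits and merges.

Merge sort trace:

Split: [5, 17, 17, 2, 13, 30] -> [5, 17, 17] and [2, 13, 30]
  Split: [5, 17, 17] -> [5] and [17, 17]
    Split: [17, 17] -> [17] and [17]
    Merge: [17] + [17] -> [17, 17]
  Merge: [5] + [17, 17] -> [5, 17, 17]
  Split: [2, 13, 30] -> [2] and [13, 30]
    Split: [13, 30] -> [13] and [30]
    Merge: [13] + [30] -> [13, 30]
  Merge: [2] + [13, 30] -> [2, 13, 30]
Merge: [5, 17, 17] + [2, 13, 30] -> [2, 5, 13, 17, 17, 30]

Final sorted array: [2, 5, 13, 17, 17, 30]

The merge sort proceeds by recursively splitting the array and merging sorted halves.
After all merges, the sorted array is [2, 5, 13, 17, 17, 30].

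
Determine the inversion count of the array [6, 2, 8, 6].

Finding inversions in [6, 2, 8, 6]:

(0, 1): arr[0]=6 > arr[1]=2
(2, 3): arr[2]=8 > arr[3]=6

Total inversions: 2

The array has 2 inversion(s): (0,1), (2,3). Each pair (i,j) satisfies i < j and arr[i] > arr[j].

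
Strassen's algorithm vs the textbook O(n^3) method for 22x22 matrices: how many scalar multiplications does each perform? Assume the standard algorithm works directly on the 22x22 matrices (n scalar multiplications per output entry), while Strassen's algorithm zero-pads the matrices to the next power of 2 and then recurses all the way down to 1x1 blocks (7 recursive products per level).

Matrix multiplication for 22x22 matrices:

Strassen's algorithm requires power-of-2 dimensions. Pad 22x22 to 32x32 (next power of 2).

Standard algorithm: 22^3 = 10648 multiplications
Strassen's algorithm: 7^(log2(32)) = 7^5 = 16807 multiplications
Difference: 10648 - 16807 = -6159 (Strassen uses MORE here due to padding overhead — for small or just-over-power-of-2 n, padding can outweigh the per-level savings)

Standard: 10648 multiplications (22^3). Strassen: 16807 multiplications (7^5, after padding to 32x32). Strassen reduces 8 recursive multiplications to 7 at each level.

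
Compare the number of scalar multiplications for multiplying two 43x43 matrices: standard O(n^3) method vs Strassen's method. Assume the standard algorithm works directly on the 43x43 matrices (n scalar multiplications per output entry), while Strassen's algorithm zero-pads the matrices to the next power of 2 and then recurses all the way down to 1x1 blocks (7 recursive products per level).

Matrix multiplication for 43x43 matrices:

Strassen's algorithm requires power-of-2 dimensions. Pad 43x43 to 64x64 (next power of 2).

Standard algorithm: 43^3 = 79507 multiplications
Strassen's algorithm: 7^(log2(64)) = 7^6 = 117649 multiplications
Difference: 79507 - 117649 = -38142 (Strassen uses MORE here due to padding overhead — for small or just-over-power-of-2 n, padding can outweigh the per-level savings)

Standard: 79507 multiplications (43^3). Strassen: 117649 multiplications (7^6, after padding to 64x64). Strassen reduces 8 recursive multiplications to 7 at each level.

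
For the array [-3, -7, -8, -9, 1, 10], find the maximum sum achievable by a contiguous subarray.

Using Kadane's algorithm on [-3, -7, -8, -9, 1, 10]:

Scanning through the array:
Position 1 (value -7): max_ending_here = -7, max_so_far = -3
Position 2 (value -8): max_ending_here = -8, max_so_far = -3
Position 3 (value -9): max_ending_here = -9, max_so_far = -3
Position 4 (value 1): max_ending_here = 1, max_so_far = 1
Position 5 (value 10): max_ending_here = 11, max_so_far = 11

Maximum subarray: [1, 10]
Maximum sum: 11

The maximum subarray is [1, 10] with sum 11. This subarray runs from index 4 to index 5.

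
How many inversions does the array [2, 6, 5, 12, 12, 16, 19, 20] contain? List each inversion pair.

Finding inversions in [2, 6, 5, 12, 12, 16, 19, 20]:

(1, 2): arr[1]=6 > arr[2]=5

Total inversions: 1

The array has 1 inversion(s): (1,2). Each pair (i,j) satisfies i < j and arr[i] > arr[j].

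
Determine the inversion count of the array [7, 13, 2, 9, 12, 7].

Finding inversions in [7, 13, 2, 9, 12, 7]:

(0, 2): arr[0]=7 > arr[2]=2
(1, 2): arr[1]=13 > arr[2]=2
(1, 3): arr[1]=13 > arr[3]=9
(1, 4): arr[1]=13 > arr[4]=12
(1, 5): arr[1]=13 > arr[5]=7
(3, 5): arr[3]=9 > arr[5]=7
(4, 5): arr[4]=12 > arr[5]=7

Total inversions: 7

The array has 7 inversion(s): (0,2), (1,2), (1,3), (1,4), (1,5), (3,5), (4,5). Each pair (i,j) satisfies i < j and arr[i] > arr[j].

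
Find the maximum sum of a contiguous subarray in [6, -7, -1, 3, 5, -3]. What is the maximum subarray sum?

Using Kadane's algorithm on [6, -7, -1, 3, 5, -3]:

Scanning through the array:
Position 1 (value -7): max_ending_here = -1, max_so_far = 6
Position 2 (value -1): max_ending_here = -1, max_so_far = 6
Position 3 (value 3): max_ending_here = 3, max_so_far = 6
Position 4 (value 5): max_ending_here = 8, max_so_far = 8
Position 5 (value -3): max_ending_here = 5, max_so_far = 8

Maximum subarray: [3, 5]
Maximum sum: 8

The maximum subarray is [3, 5] with sum 8. This subarray runs from index 3 to index 4.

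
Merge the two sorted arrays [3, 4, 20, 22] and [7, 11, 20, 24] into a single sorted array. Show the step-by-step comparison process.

Merging process:

Compare 3 vs 7: take 3 from left. Merged: [3]
Compare 4 vs 7: take 4 from left. Merged: [3, 4]
Compare 20 vs 7: take 7 from right. Merged: [3, 4, 7]
Compare 20 vs 11: take 11 from right. Merged: [3, 4, 7, 11]
Compare 20 vs 20: take 20 from left. Merged: [3, 4, 7, 11, 20]
Compare 22 vs 20: take 20 from right. Merged: [3, 4, 7, 11, 20, 20]
Compare 22 vs 24: take 22 from left. Merged: [3, 4, 7, 11, 20, 20, 22]
Append remaining from right: [24]. Merged: [3, 4, 7, 11, 20, 20, 22, 24]

Final merged array: [3, 4, 7, 11, 20, 20, 22, 24]
Total comparisons: 7

The merged array is [3, 4, 7, 11, 20, 20, 22, 24], requiring 7 comparisons. The merge step runs in O(n) time where n is the total number of elements.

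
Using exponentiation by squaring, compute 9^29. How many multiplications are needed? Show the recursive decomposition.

Computing 9^29 by squaring (build up from 9^1; each line after the first costs one multiplication):

9^1 = 9
9^2 = (9^1)^2 = 9^2 = 81
9^3 = 9 * 9^2 = 9 * 81 = 729
9^6 = (9^3)^2 = 729^2 = 531441
9^7 = 9 * 9^6 = 9 * 531441 = 4782969
9^14 = (9^7)^2 = 4782969^2 = 22876792454961
9^28 = (9^14)^2 = 22876792454961^2 = 523347633027360537213511521
9^29 = 9 * 9^28 = 9 * 523347633027360537213511521 = 4710128697246244834921603689

Result: 4710128697246244834921603689
Multiplications needed: 7 (7 lines after 9^1)

9^29 = 4710128697246244834921603689. Using exponentiation by squaring, this requires 7 multiplications. The key idea: if the exponent is even, square the half-power; if odd, multiply by the base once.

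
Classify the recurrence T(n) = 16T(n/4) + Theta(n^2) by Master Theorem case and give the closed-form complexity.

Master Theorem for T(n) = 16T(n/4) + O(n^2):

a = 16, b = 4, c = 2
log_b(a) = log_4(16) = 2.0000

Case 2: c = 2 = log_4(16) = 2.0000
T(n) = O(n^2 log n) = O(n^2 log n)

For T(n) = 16T(n/4) + O(n^2): log_4(16) = 2.0000. This is Case 2 of the Master Theorem (c = log_b(a), equal work at all levels), giving O(n^2 log n).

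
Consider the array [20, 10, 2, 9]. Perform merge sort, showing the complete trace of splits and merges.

Merge sort trace:

Split: [20, 10, 2, 9] -> [20, 10] and [2, 9]
  Split: [20, 10] -> [20] and [10]
  Merge: [20] + [10] -> [10, 20]
  Split: [2, 9] -> [2] and [9]
  Merge: [2] + [9] -> [2, 9]
Merge: [10, 20] + [2, 9] -> [2, 9, 10, 20]

Final sorted array: [2, 9, 10, 20]

The merge sort proceeds by recursively splitting the array and merging sorted halves.
After all merges, the sorted array is [2, 9, 10, 20].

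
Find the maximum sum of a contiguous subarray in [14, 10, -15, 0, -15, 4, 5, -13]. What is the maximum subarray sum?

Using Kadane's algorithm on [14, 10, -15, 0, -15, 4, 5, -13]:

Scanning through the array:
Position 1 (value 10): max_ending_here = 24, max_so_far = 24
Position 2 (value -15): max_ending_here = 9, max_so_far = 24
Position 3 (value 0): max_ending_here = 9, max_so_far = 24
Position 4 (value -15): max_ending_here = -6, max_so_far = 24
Position 5 (value 4): max_ending_here = 4, max_so_far = 24
Position 6 (value 5): max_ending_here = 9, max_so_far = 24
Position 7 (value -13): max_ending_here = -4, max_so_far = 24

Maximum subarray: [14, 10]
Maximum sum: 24

The maximum subarray is [14, 10] with sum 24. This subarray runs from index 0 to index 1.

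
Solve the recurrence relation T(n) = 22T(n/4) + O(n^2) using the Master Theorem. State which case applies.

Master Theorem for T(n) = 22T(n/4) + O(n^2):

a = 22, b = 4, c = 2
log_b(a) = log_4(22) = 2.2297

Case 1: c = 2 < log_4(22) = 2.2297
T(n) = O(n^(log_4 22))

For T(n) = 22T(n/4) + O(n^2): log_4(22) = 2.2297. This is Case 1 of the Master Theorem (c < log_b(a), work dominated by leaves), giving O(n^(log_4 22)).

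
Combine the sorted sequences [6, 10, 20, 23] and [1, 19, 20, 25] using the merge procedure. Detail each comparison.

Merging process:

Compare 6 vs 1: take 1 from right. Merged: [1]
Compare 6 vs 19: take 6 from left. Merged: [1, 6]
Compare 10 vs 19: take 10 from left. Merged: [1, 6, 10]
Compare 20 vs 19: take 19 from right. Merged: [1, 6, 10, 19]
Compare 20 vs 20: take 20 from left. Merged: [1, 6, 10, 19, 20]
Compare 23 vs 20: take 20 from right. Merged: [1, 6, 10, 19, 20, 20]
Compare 23 vs 25: take 23 from left. Merged: [1, 6, 10, 19, 20, 20, 23]
Append remaining from right: [25]. Merged: [1, 6, 10, 19, 20, 20, 23, 25]

Final merged array: [1, 6, 10, 19, 20, 20, 23, 25]
Total comparisons: 7

The merged array is [1, 6, 10, 19, 20, 20, 23, 25], requiring 7 comparisons. The merge step runs in O(n) time where n is the total number of elements.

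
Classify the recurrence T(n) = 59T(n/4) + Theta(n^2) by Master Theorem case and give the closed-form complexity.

Master Theorem for T(n) = 59T(n/4) + O(n^2):

a = 59, b = 4, c = 2
log_b(a) = log_4(59) = 2.9413

Case 1: c = 2 < log_4(59) = 2.9413
T(n) = O(n^(log_4 59))

For T(n) = 59T(n/4) + O(n^2): log_4(59) = 2.9413. This is Case 1 of the Master Theorem (c < log_b(a), work dominated by leaves), giving O(n^(log_4 59)).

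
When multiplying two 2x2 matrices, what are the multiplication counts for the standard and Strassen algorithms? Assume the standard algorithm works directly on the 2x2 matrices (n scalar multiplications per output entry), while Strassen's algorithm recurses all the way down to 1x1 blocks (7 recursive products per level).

Matrix multiplication for 2x2 matrices:

Standard algorithm: 2^3 = 8 multiplications
Strassen's algorithm: 7^(log2(2)) = 7^1 = 7 multiplications
Savings: 8 - 7 = 1 multiplications

Standard: 8 multiplications (2^3). Strassen: 7 multiplications (7^1). Strassen reduces 8 recursive multiplications to 7 at each level.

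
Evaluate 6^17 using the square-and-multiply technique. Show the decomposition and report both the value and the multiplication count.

Computing 6^17 by squaring (build up from 6^1; each line after the first costs one multiplication):

6^1 = 6
6^2 = (6^1)^2 = 6^2 = 36
6^4 = (6^2)^2 = 36^2 = 1296
6^8 = (6^4)^2 = 1296^2 = 1679616
6^16 = (6^8)^2 = 1679616^2 = 2821109907456
6^17 = 6 * 6^16 = 6 * 2821109907456 = 16926659444736

Result: 16926659444736
Multiplications needed: 5 (5 lines after 6^1)

6^17 = 16926659444736. Using exponentiation by squaring, this requires 5 multiplications. The key idea: if the exponent is even, square the half-power; if odd, multiply by the base once.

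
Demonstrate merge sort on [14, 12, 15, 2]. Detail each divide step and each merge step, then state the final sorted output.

Merge sort trace:

Split: [14, 12, 15, 2] -> [14, 12] and [15, 2]
  Split: [14, 12] -> [14] and [12]
  Merge: [14] + [12] -> [12, 14]
  Split: [15, 2] -> [15] and [2]
  Merge: [15] + [2] -> [2, 15]
Merge: [12, 14] + [2, 15] -> [2, 12, 14, 15]

Final sorted array: [2, 12, 14, 15]

The merge sort proceeds by recursively splitting the array and merging sorted halves.
After all merges, the sorted array is [2, 12, 14, 15].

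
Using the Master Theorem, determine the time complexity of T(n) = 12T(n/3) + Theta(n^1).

Master Theorem for T(n) = 12T(n/3) + O(n^1):

a = 12, b = 3, c = 1
log_b(a) = log_3(12) = 2.2619

Case 1: c = 1 < log_3(12) = 2.2619
T(n) = O(n^(log_3 12))

For T(n) = 12T(n/3) + O(n^1): log_3(12) = 2.2619. This is Case 1 of the Master Theorem (c < log_b(a), work dominated by leaves), giving O(n^(log_3 12)).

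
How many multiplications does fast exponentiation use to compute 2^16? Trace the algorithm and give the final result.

Computing 2^16 by squaring (build up from 2^1; each line after the first costs one multiplication):

2^1 = 2
2^2 = (2^1)^2 = 2^2 = 4
2^4 = (2^2)^2 = 4^2 = 16
2^8 = (2^4)^2 = 16^2 = 256
2^16 = (2^8)^2 = 256^2 = 65536

Result: 65536
Multiplications needed: 4 (4 lines after 2^1)

2^16 = 65536. Using exponentiation by squaring, this requires 4 multiplications. The key idea: if the exponent is even, square the half-power; if odd, multiply by the base once.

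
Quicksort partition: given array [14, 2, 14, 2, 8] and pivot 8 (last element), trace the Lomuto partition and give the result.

Lomuto partition with pivot = 8:

Initial array: [14, 2, 14, 2, 8]

arr[0]=14 > 8: no swap
arr[1]=2 <= 8: swap with position 0, array becomes [2, 14, 14, 2, 8]
arr[2]=14 > 8: no swap
arr[3]=2 <= 8: swap with position 1, array becomes [2, 2, 14, 14, 8]

Place pivot at position 2: [2, 2, 8, 14, 14]
Pivot position: 2

After partitioning with pivot 8, the array becomes [2, 2, 8, 14, 14]. The pivot is placed at index 2. All elements to the left of the pivot are <= 8, and all elements to the right are > 8.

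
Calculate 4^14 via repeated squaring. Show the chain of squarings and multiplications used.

Computing 4^14 by squaring (build up from 4^1; each line after the first costs one multiplication):

4^1 = 4
4^2 = (4^1)^2 = 4^2 = 16
4^3 = 4 * 4^2 = 4 * 16 = 64
4^6 = (4^3)^2 = 64^2 = 4096
4^7 = 4 * 4^6 = 4 * 4096 = 16384
4^14 = (4^7)^2 = 16384^2 = 268435456

Result: 268435456
Multiplications needed: 5 (5 lines after 4^1)

4^14 = 268435456. Using exponentiation by squaring, this requires 5 multiplications. The key idea: if the exponent is even, square the half-power; if odd, multiply by the base once.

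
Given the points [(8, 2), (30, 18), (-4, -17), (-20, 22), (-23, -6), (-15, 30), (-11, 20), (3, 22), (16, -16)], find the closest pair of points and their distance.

Computing all pairwise distances among 9 points:

d((8, 2), (30, 18)) = 27.2029
d((8, 2), (-4, -17)) = 22.4722
d((8, 2), (-20, 22)) = 34.4093
d((8, 2), (-23, -6)) = 32.0156
d((8, 2), (-15, 30)) = 36.2353
d((8, 2), (-11, 20)) = 26.1725
d((8, 2), (3, 22)) = 20.6155
d((8, 2), (16, -16)) = 19.6977
d((30, 18), (-4, -17)) = 48.7955
d((30, 18), (-20, 22)) = 50.1597
d((30, 18), (-23, -6)) = 58.1808
d((30, 18), (-15, 30)) = 46.5725
d((30, 18), (-11, 20)) = 41.0488
d((30, 18), (3, 22)) = 27.2947
d((30, 18), (16, -16)) = 36.7696
d((-4, -17), (-20, 22)) = 42.1545
d((-4, -17), (-23, -6)) = 21.9545
d((-4, -17), (-15, 30)) = 48.2701
d((-4, -17), (-11, 20)) = 37.6563
d((-4, -17), (3, 22)) = 39.6232
d((-4, -17), (16, -16)) = 20.025
d((-20, 22), (-23, -6)) = 28.1603
d((-20, 22), (-15, 30)) = 9.434
d((-20, 22), (-11, 20)) = 9.2195 <-- minimum
d((-20, 22), (3, 22)) = 23.0
d((-20, 22), (16, -16)) = 52.345
d((-23, -6), (-15, 30)) = 36.8782
d((-23, -6), (-11, 20)) = 28.6356
d((-23, -6), (3, 22)) = 38.2099
d((-23, -6), (16, -16)) = 40.2616
d((-15, 30), (-11, 20)) = 10.7703
d((-15, 30), (3, 22)) = 19.6977
d((-15, 30), (16, -16)) = 55.4707
d((-11, 20), (3, 22)) = 14.1421
d((-11, 20), (16, -16)) = 45.0
d((3, 22), (16, -16)) = 40.1622

Closest pair: (-20, 22) and (-11, 20) with distance 9.2195

The closest pair is (-20, 22) and (-11, 20) with Euclidean distance 9.2195. For 9 points, brute-force pairwise comparison is shown above. For large n, the divide-and-conquer algorithm (sort by x, recurse on halves, check the dividing strip) achieves O(n log n).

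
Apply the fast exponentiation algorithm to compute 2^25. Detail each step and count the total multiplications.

Computing 2^25 by squaring (build up from 2^1; each line after the first costs one multiplication):

2^1 = 2
2^2 = (2^1)^2 = 2^2 = 4
2^3 = 2 * 2^2 = 2 * 4 = 8
2^6 = (2^3)^2 = 8^2 = 64
2^12 = (2^6)^2 = 64^2 = 4096
2^24 = (2^12)^2 = 4096^2 = 16777216
2^25 = 2 * 2^24 = 2 * 16777216 = 33554432

Result: 33554432
Multiplications needed: 6 (6 lines after 2^1)

2^25 = 33554432. Using exponentiation by squaring, this requires 6 multiplications. The key idea: if the exponent is even, square the half-power; if odd, multiply by the base once.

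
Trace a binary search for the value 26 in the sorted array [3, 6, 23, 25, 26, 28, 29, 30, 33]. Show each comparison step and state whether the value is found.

Binary search for 26 in [3, 6, 23, 25, 26, 28, 29, 30, 33]:

lo=0, hi=8, mid=4, arr[mid]=26 -> Found target at index 4!

Binary search finds 26 at index 4 after 1 comparisons. The search repeatedly halves the search space by comparing with the middle element.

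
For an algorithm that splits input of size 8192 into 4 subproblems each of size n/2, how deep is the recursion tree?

For divide and conquer with division factor 2:

Problem sizes at each level:
Level 0: 8192
Level 1: 4096
Level 2: 2048
Level 3: 1024
Level 4: 512
Level 5: 256
Level 6: 128
Level 7: 64
Level 8: 32
Level 9: 16
Level 10: 8
Level 11: 4
Level 12: 2
Level 13: 1

The root is level 0 and the size-1 base case is level 13 (the tree spans levels 0 through 13, i.e. 14 levels counting the root), so the depth is the number of divisions: log_2(8192) = 13

The recursion tree depth is log_2(8192) = 13. At each level, the problem size is divided by 2, so it takes 13 divisions to reduce to a base case of size 1. The algorithm makes 4 recursive calls at each level.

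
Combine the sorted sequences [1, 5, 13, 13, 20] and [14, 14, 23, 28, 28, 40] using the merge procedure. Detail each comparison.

Merging process:

Compare 1 vs 14: take 1 from left. Merged: [1]
Compare 5 vs 14: take 5 from left. Merged: [1, 5]
Compare 13 vs 14: take 13 from left. Merged: [1, 5, 13]
Compare 13 vs 14: take 13 from left. Merged: [1, 5, 13, 13]
Compare 20 vs 14: take 14 from right. Merged: [1, 5, 13, 13, 14]
Compare 20 vs 14: take 14 from right. Merged: [1, 5, 13, 13, 14, 14]
Compare 20 vs 23: take 20 from left. Merged: [1, 5, 13, 13, 14, 14, 20]
Append remaining from right: [23, 28, 28, 40]. Merged: [1, 5, 13, 13, 14, 14, 20, 23, 28, 28, 40]

Final merged array: [1, 5, 13, 13, 14, 14, 20, 23, 28, 28, 40]
Total comparisons: 7

The merged array is [1, 5, 13, 13, 14, 14, 20, 23, 28, 28, 40], requiring 7 comparisons. The merge step runs in O(n) time where n is the total number of elements.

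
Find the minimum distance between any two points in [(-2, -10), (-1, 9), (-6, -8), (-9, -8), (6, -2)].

Computing all pairwise distances among 5 points:

d((-2, -10), (-1, 9)) = 19.0263
d((-2, -10), (-6, -8)) = 4.4721
d((-2, -10), (-9, -8)) = 7.2801
d((-2, -10), (6, -2)) = 11.3137
d((-1, 9), (-6, -8)) = 17.72
d((-1, 9), (-9, -8)) = 18.7883
d((-1, 9), (6, -2)) = 13.0384
d((-6, -8), (-9, -8)) = 3.0 <-- minimum
d((-6, -8), (6, -2)) = 13.4164
d((-9, -8), (6, -2)) = 16.1555

Closest pair: (-6, -8) and (-9, -8) with distance 3.0

The closest pair is (-6, -8) and (-9, -8) with Euclidean distance 3.0. For 5 points, brute-force pairwise comparison is shown above. For large n, the divide-and-conquer algorithm (sort by x, recurse on halves, check the dividing strip) achieves O(n log n).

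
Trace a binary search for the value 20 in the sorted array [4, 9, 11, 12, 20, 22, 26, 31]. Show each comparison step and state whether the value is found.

Binary search for 20 in [4, 9, 11, 12, 20, 22, 26, 31]:

lo=0, hi=7, mid=3, arr[mid]=12 -> 12 < 20, search right half
lo=4, hi=7, mid=5, arr[mid]=22 -> 22 > 20, search left half
lo=4, hi=4, mid=4, arr[mid]=20 -> Found target at index 4!

Binary search finds 20 at index 4 after 3 comparisons. The search repeatedly halves the search space by comparing with the middle element.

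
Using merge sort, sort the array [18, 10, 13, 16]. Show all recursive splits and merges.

Merge sort trace:

Split: [18, 10, 13, 16] -> [18, 10] and [13, 16]
  Split: [18, 10] -> [18] and [10]
  Merge: [18] + [10] -> [10, 18]
  Split: [13, 16] -> [13] and [16]
  Merge: [13] + [16] -> [13, 16]
Merge: [10, 18] + [13, 16] -> [10, 13, 16, 18]

Final sorted array: [10, 13, 16, 18]

The merge sort proceeds by recursively splitting the array and merging sorted halves.
After all merges, the sorted array is [10, 13, 16, 18].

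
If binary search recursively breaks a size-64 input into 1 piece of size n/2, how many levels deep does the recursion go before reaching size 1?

For divide and conquer with division factor 2:

Problem sizes at each level:
Level 0: 64
Level 1: 32
Level 2: 16
Level 3: 8
Level 4: 4
Level 5: 2
Level 6: 1

The root is level 0 and the size-1 base case is level 6 (the tree spans levels 0 through 6, i.e. 7 levels counting the root), so the depth is the number of divisions: log_2(64) = 6

The recursion tree depth is log_2(64) = 6. At each level, the problem size is divided by 2, so it takes 6 divisions to reduce to a base case of size 1. The algorithm makes 1 recursive call at each level.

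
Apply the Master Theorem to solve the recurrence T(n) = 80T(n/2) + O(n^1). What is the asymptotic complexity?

Master Theorem for T(n) = 80T(n/2) + O(n^1):

a = 80, b = 2, c = 1
log_b(a) = log_2(80) = 6.3219

Case 1: c = 1 < log_2(80) = 6.3219
T(n) = O(n^(log_2 80))

For T(n) = 80T(n/2) + O(n^1): log_2(80) = 6.3219. This is Case 1 of the Master Theorem (c < log_b(a), work dominated by leaves), giving O(n^(log_2 80)).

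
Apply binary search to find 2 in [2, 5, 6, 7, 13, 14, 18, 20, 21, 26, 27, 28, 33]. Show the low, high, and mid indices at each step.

Binary search for 2 in [2, 5, 6, 7, 13, 14, 18, 20, 21, 26, 27, 28, 33]:

lo=0, hi=12, mid=6, arr[mid]=18 -> 18 > 2, search left half
lo=0, hi=5, mid=2, arr[mid]=6 -> 6 > 2, search left half
lo=0, hi=1, mid=0, arr[mid]=2 -> Found target at index 0!

Binary search finds 2 at index 0 after 3 comparisons. The search repeatedly halves the search space by comparing with the middle element.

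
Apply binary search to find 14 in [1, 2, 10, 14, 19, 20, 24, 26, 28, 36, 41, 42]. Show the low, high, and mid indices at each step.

Binary search for 14 in [1, 2, 10, 14, 19, 20, 24, 26, 28, 36, 41, 42]:

lo=0, hi=11, mid=5, arr[mid]=20 -> 20 > 14, search left half
lo=0, hi=4, mid=2, arr[mid]=10 -> 10 < 14, search right half
lo=3, hi=4, mid=3, arr[mid]=14 -> Found target at index 3!

Binary search finds 14 at index 3 after 3 comparisons. The search repeatedly halves the search space by comparing with the middle element.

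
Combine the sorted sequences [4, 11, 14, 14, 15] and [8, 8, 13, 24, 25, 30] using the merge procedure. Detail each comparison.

Merging process:

Compare 4 vs 8: take 4 from left. Merged: [4]
Compare 11 vs 8: take 8 from right. Merged: [4, 8]
Compare 11 vs 8: take 8 from right. Merged: [4, 8, 8]
Compare 11 vs 13: take 11 from left. Merged: [4, 8, 8, 11]
Compare 14 vs 13: take 13 from right. Merged: [4, 8, 8, 11, 13]
Compare 14 vs 24: take 14 from left. Merged: [4, 8, 8, 11, 13, 14]
Compare 14 vs 24: take 14 from left. Merged: [4, 8, 8, 11, 13, 14, 14]
Compare 15 vs 24: take 15 from left. Merged: [4, 8, 8, 11, 13, 14, 14, 15]
Append remaining from right: [24, 25, 30]. Merged: [4, 8, 8, 11, 13, 14, 14, 15, 24, 25, 30]

Final merged array: [4, 8, 8, 11, 13, 14, 14, 15, 24, 25, 30]
Total comparisons: 8

The merged array is [4, 8, 8, 11, 13, 14, 14, 15, 24, 25, 30], requiring 8 comparisons. The merge step runs in O(n) time where n is the total number of elements.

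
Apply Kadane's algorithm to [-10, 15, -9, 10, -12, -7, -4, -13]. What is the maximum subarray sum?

Using Kadane's algorithm on [-10, 15, -9, 10, -12, -7, -4, -13]:

Scanning through the array:
Position 1 (value 15): max_ending_here = 15, max_so_far = 15
Position 2 (value -9): max_ending_here = 6, max_so_far = 15
Position 3 (value 10): max_ending_here = 16, max_so_far = 16
Position 4 (value -12): max_ending_here = 4, max_so_far = 16
Position 5 (value -7): max_ending_here = -3, max_so_far = 16
Position 6 (value -4): max_ending_here = -4, max_so_far = 16
Position 7 (value -13): max_ending_here = -13, max_so_far = 16

Maximum subarray: [15, -9, 10]
Maximum sum: 16

The maximum subarray is [15, -9, 10] with sum 16. This subarray runs from index 1 to index 3.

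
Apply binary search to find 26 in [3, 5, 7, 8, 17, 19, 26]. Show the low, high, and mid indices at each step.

Binary search for 26 in [3, 5, 7, 8, 17, 19, 26]:

lo=0, hi=6, mid=3, arr[mid]=8 -> 8 < 26, search right half
lo=4, hi=6, mid=5, arr[mid]=19 -> 19 < 26, search right half
lo=6, hi=6, mid=6, arr[mid]=26 -> Found target at index 6!

Binary search finds 26 at index 6 after 3 comparisons. The search repeatedly halves the search space by comparing with the middle element.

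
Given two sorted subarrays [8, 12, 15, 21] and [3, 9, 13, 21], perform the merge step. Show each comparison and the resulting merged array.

Merging process:

Compare 8 vs 3: take 3 from right. Merged: [3]
Compare 8 vs 9: take 8 from left. Merged: [3, 8]
Compare 12 vs 9: take 9 from right. Merged: [3, 8, 9]
Compare 12 vs 13: take 12 from left. Merged: [3, 8, 9, 12]
Compare 15 vs 13: take 13 from right. Merged: [3, 8, 9, 12, 13]
Compare 15 vs 21: take 15 from left. Merged: [3, 8, 9, 12, 13, 15]
Compare 21 vs 21: take 21 from left. Merged: [3, 8, 9, 12, 13, 15, 21]
Append remaining from right: [21]. Merged: [3, 8, 9, 12, 13, 15, 21, 21]

Final merged array: [3, 8, 9, 12, 13, 15, 21, 21]
Total comparisons: 7

The merged array is [3, 8, 9, 12, 13, 15, 21, 21], requiring 7 comparisons. The merge step runs in O(n) time where n is the total number of elements.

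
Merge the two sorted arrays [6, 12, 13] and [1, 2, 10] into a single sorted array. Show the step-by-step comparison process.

Merging process:

Compare 6 vs 1: take 1 from right. Merged: [1]
Compare 6 vs 2: take 2 from right. Merged: [1, 2]
Compare 6 vs 10: take 6 from left. Merged: [1, 2, 6]
Compare 12 vs 10: take 10 from right. Merged: [1, 2, 6, 10]
Append remaining from left: [12, 13]. Merged: [1, 2, 6, 10, 12, 13]

Final merged array: [1, 2, 6, 10, 12, 13]
Total comparisons: 4

The merged array is [1, 2, 6, 10, 12, 13], requiring 4 comparisons. The merge step runs in O(n) time where n is the total number of elements.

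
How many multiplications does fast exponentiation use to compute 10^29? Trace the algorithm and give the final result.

Computing 10^29 by squaring (build up from 10^1; each line after the first costs one multiplication):

10^1 = 10
10^2 = (10^1)^2 = 10^2 = 100
10^3 = 10 * 10^2 = 10 * 100 = 1000
10^6 = (10^3)^2 = 1000^2 = 1000000
10^7 = 10 * 10^6 = 10 * 1000000 = 10000000
10^14 = (10^7)^2 = 10000000^2 = 100000000000000
10^28 = (10^14)^2 = 100000000000000^2 = 10000000000000000000000000000
10^29 = 10 * 10^28 = 10 * 10000000000000000000000000000 = 100000000000000000000000000000

Result: 100000000000000000000000000000
Multiplications needed: 7 (7 lines after 10^1)

10^29 = 100000000000000000000000000000. Using exponentiation by squaring, this requires 7 multiplications. The key idea: if the exponent is even, square the half-power; if odd, multiply by the base once.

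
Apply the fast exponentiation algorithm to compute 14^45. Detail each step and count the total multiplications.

Computing 14^45 by squaring (build up from 14^1; each line after the first costs one multiplication):

14^1 = 14
14^2 = (14^1)^2 = 14^2 = 196
14^4 = (14^2)^2 = 196^2 = 38416
14^5 = 14 * 14^4 = 14 * 38416 = 537824
14^10 = (14^5)^2 = 537824^2 = 289254654976
14^11 = 14 * 14^10 = 14 * 289254654976 = 4049565169664
14^22 = (14^11)^2 = 4049565169664^2 = 16398978063355821105872896
14^44 = (14^22)^2 = 16398978063355821105872896^2 = 268926481522425436988250652599945506664302107426816
14^45 = 14 * 14^44 = 14 * 268926481522425436988250652599945506664302107426816 = 3764970741313956117835509136399237093300229503975424

Result: 3764970741313956117835509136399237093300229503975424
Multiplications needed: 8 (8 lines after 14^1)

14^45 = 3764970741313956117835509136399237093300229503975424. Using exponentiation by squaring, this requires 8 multiplications. The key idea: if the exponent is even, square the half-power; if odd, multiply by the base once.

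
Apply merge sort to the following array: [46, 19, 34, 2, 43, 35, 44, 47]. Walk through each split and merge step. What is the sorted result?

Merge sort trace:

Split: [46, 19, 34, 2, 43, 35, 44, 47] -> [46, 19, 34, 2] and [43, 35, 44, 47]
  Split: [46, 19, 34, 2] -> [46, 19] and [34, 2]
    Split: [46, 19] -> [46] and [19]
    Merge: [46] + [19] -> [19, 46]
    Split: [34, 2] -> [34] and [2]
    Merge: [34] + [2] -> [2, 34]
  Merge: [19, 46] + [2, 34] -> [2, 19, 34, 46]
  Split: [43, 35, 44, 47] -> [43, 35] and [44, 47]
    Split: [43, 35] -> [43] and [35]
    Merge: [43] + [35] -> [35, 43]
    Split: [44, 47] -> [44] and [47]
    Merge: [44] + [47] -> [44, 47]
  Merge: [35, 43] + [44, 47] -> [35, 43, 44, 47]
Merge: [2, 19, 34, 46] + [35, 43, 44, 47] -> [2, 19, 34, 35, 43, 44, 46, 47]

Final sorted array: [2, 19, 34, 35, 43, 44, 46, 47]

The merge sort proceeds by recursively splitting the array and merging sorted halves.
After all merges, the sorted array is [2, 19, 34, 35, 43, 44, 46, 47].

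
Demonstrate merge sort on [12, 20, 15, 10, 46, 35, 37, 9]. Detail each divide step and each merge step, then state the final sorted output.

Merge sort trace:

Split: [12, 20, 15, 10, 46, 35, 37, 9] -> [12, 20, 15, 10] and [46, 35, 37, 9]
  Split: [12, 20, 15, 10] -> [12, 20] and [15, 10]
    Split: [12, 20] -> [12] and [20]
    Merge: [12] + [20] -> [12, 20]
    Split: [15, 10] -> [15] and [10]
    Merge: [15] + [10] -> [10, 15]
  Merge: [12, 20] + [10, 15] -> [10, 12, 15, 20]
  Split: [46, 35, 37, 9] -> [46, 35] and [37, 9]
    Split: [46, 35] -> [46] and [35]
    Merge: [46] + [35] -> [35, 46]
    Split: [37, 9] -> [37] and [9]
    Merge: [37] + [9] -> [9, 37]
  Merge: [35, 46] + [9, 37] -> [9, 35, 37, 46]
Merge: [10, 12, 15, 20] + [9, 35, 37, 46] -> [9, 10, 12, 15, 20, 35, 37, 46]

Final sorted array: [9, 10, 12, 15, 20, 35, 37, 46]

The merge sort proceeds by recursively splitting the array and merging sorted halves.
After all merges, the sorted array is [9, 10, 12, 15, 20, 35, 37, 46].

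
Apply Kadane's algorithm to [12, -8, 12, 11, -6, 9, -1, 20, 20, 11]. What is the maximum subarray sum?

Using Kadane's algorithm on [12, -8, 12, 11, -6, 9, -1, 20, 20, 11]:

Scanning through the array:
Position 1 (value -8): max_ending_here = 4, max_so_far = 12
Position 2 (value 12): max_ending_here = 16, max_so_far = 16
Position 3 (value 11): max_ending_here = 27, max_so_far = 27
Position 4 (value -6): max_ending_here = 21, max_so_far = 27
Position 5 (value 9): max_ending_here = 30, max_so_far = 30
Position 6 (value -1): max_ending_here = 29, max_so_far = 30
Position 7 (value 20): max_ending_here = 49, max_so_far = 49
Position 8 (value 20): max_ending_here = 69, max_so_far = 69
Position 9 (value 11): max_ending_here = 80, max_so_far = 80

Maximum subarray: [12, -8, 12, 11, -6, 9, -1, 20, 20, 11]
Maximum sum: 80

The maximum subarray is [12, -8, 12, 11, -6, 9, -1, 20, 20, 11] with sum 80. This subarray runs from index 0 to index 9.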